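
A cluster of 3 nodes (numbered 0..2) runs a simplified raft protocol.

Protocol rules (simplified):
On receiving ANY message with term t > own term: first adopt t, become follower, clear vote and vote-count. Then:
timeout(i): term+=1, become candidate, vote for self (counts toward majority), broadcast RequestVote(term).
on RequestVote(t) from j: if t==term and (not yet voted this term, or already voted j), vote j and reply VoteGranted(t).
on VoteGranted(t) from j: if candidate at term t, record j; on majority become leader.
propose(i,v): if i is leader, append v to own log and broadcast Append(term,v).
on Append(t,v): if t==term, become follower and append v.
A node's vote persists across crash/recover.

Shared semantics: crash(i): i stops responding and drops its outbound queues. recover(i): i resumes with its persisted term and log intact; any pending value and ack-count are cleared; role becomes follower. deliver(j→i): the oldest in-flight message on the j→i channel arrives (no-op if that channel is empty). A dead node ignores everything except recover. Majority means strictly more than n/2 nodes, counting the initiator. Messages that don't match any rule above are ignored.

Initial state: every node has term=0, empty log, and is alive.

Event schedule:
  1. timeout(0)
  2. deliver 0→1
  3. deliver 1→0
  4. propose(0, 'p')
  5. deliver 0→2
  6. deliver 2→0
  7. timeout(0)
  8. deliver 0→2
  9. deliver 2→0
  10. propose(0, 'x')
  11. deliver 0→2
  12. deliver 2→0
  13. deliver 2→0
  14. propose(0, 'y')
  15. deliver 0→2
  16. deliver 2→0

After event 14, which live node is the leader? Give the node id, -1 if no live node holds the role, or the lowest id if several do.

[1] timeout(0) → N0(cand t1 [-])
[2] deliver 0→1 → N1(foll t1 [-])
[3] deliver 1→0 → N0(lead t1 [-])
[4] propose(0,'p') → N0(lead t1 [p])
[5] deliver 0→2 → N2(foll t1 [-])
[6] deliver 2→0 → ∅
[7] timeout(0) → N0(cand t2 [p])
[8] deliver 0→2 → N2(foll t1 [p])
[9] deliver 2→0 → ∅
[10] propose(0,'x') → ∅
[11] deliver 0→2 → N2(foll t2 [p])
[12] deliver 2→0 → N0(lead t2 [p])
[13] deliver 2→0 → ∅
[14] propose(0,'y') → N0(lead t2 [p,y])

0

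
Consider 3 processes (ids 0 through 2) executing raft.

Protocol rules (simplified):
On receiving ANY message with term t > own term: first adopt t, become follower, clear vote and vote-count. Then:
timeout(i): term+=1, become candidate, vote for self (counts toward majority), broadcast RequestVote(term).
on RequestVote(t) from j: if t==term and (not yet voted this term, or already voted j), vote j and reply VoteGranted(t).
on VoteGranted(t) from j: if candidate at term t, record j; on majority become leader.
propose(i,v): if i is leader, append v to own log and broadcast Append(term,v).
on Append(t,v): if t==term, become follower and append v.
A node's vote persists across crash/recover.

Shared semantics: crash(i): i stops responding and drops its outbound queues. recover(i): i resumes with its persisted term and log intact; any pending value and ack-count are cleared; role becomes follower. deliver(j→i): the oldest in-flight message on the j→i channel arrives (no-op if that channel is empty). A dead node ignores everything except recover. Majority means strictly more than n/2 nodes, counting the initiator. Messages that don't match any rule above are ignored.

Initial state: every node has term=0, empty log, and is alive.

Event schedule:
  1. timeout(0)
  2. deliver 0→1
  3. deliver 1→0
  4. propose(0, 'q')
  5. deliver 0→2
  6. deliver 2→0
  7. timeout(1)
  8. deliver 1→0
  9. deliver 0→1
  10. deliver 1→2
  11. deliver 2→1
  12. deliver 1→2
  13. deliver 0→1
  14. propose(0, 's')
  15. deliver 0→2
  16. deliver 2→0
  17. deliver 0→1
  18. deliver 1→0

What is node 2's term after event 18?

2

[1] timeout(0) → N0(cand t1 [-])
[2] deliver 0→1 → N1(foll t1 [-])
[3] deliver 1→0 → N0(lead t1 [-])
[4] propose(0,'q') → N0(lead t1 [q])
[5] deliver 0→2 → N2(foll t1 [-])
[6] deliver 2→0 → ∅
[7] timeout(1) → N1(cand t2 [-])
[8] deliver 1→0 → N0(foll t2 [q])
[9] deliver 0→1 → ∅
[10] deliver 1→2 → N2(foll t2 [-])
[11] deliver 2→1 → N1(lead t2 [-])
[12] deliver 1→2 → ∅
[13] deliver 0→1 → ∅
[14] propose(0,'s') → ∅
[15] deliver 0→2 → ∅
[16] deliver 2→0 → ∅
[17] deliver 0→1 → ∅
[18] deliver 1→0 → ∅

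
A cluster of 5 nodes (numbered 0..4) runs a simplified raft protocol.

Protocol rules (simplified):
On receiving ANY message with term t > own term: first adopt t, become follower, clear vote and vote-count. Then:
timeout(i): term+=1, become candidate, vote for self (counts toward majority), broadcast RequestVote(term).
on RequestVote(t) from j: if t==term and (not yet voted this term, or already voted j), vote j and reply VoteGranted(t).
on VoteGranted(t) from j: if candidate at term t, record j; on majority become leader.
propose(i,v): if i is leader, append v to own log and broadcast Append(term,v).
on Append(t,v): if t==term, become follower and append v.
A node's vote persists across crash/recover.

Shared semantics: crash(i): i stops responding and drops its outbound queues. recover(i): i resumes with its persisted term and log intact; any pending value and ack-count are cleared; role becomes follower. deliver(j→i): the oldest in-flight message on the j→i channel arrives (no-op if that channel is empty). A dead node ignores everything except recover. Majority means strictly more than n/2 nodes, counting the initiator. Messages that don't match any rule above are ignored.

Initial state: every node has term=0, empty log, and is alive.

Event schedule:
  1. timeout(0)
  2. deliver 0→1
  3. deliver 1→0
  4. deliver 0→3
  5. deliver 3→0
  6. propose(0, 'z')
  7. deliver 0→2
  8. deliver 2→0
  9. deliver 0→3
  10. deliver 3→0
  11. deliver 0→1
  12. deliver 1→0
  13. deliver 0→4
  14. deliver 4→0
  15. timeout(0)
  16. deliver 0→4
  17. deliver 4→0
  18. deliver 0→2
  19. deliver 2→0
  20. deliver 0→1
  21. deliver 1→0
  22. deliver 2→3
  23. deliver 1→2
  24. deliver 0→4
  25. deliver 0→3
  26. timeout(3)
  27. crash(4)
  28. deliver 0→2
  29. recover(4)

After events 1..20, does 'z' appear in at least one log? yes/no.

step 1 timeout(0): 0={cand,t=1,log=-}
step 2 deliver 0→1: 1={foll,t=1,log=-}
step 3 deliver 1→0: —
step 4 deliver 0→3: 3={foll,t=1,log=-}
step 5 deliver 3→0: 0={lead,t=1,log=-}
step 6 propose(0,'z'): 0={lead,t=1,log=z}
step 7 deliver 0→2: 2={foll,t=1,log=-}
step 8 deliver 2→0: —
step 9 deliver 0→3: 3={foll,t=1,log=z}
step 10 deliver 3→0: —
step 11 deliver 0→1: 1={foll,t=1,log=z}
step 12 deliver 1→0: —
step 13 deliver 0→4: 4={foll,t=1,log=-}
step 14 deliver 4→0: —
step 15 timeout(0): 0={cand,t=2,log=z}
step 16 deliver 0→4: 4={foll,t=1,log=z}
step 17 deliver 4→0: —
step 18 deliver 0→2: 2={foll,t=1,log=z}
step 19 deliver 2→0: —
step 20 deliver 0→1: 1={foll,t=2,log=z}

yes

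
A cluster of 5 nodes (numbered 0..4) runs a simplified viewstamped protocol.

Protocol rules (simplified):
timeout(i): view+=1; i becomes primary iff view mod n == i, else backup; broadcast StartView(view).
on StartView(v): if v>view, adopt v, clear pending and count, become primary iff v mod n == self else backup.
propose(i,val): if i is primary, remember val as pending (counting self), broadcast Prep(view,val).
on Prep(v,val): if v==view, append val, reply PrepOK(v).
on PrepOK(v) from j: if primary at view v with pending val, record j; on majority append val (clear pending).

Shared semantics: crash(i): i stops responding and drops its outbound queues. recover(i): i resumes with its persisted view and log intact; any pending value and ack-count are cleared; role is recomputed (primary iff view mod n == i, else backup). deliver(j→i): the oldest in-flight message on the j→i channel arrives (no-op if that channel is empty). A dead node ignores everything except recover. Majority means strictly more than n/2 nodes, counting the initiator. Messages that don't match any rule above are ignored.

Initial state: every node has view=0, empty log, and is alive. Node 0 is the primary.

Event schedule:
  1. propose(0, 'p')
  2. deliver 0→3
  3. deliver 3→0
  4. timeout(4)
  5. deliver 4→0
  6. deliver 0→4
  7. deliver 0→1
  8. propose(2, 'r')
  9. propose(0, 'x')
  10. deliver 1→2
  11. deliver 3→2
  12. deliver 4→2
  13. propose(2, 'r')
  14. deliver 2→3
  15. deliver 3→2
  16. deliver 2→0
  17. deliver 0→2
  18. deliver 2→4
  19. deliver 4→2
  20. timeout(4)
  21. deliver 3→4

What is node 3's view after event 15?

0

[1] propose(0,'p') → ∅
[2] deliver 0→3 → N3(back v0 [p])
[3] deliver 3→0 → ∅
[4] timeout(4) → N4(back v1 [-])
[5] deliver 4→0 → N0(back v1 [-])
[6] deliver 0→4 → ∅
[7] deliver 0→1 → N1(back v0 [p])
[8] propose(2,'r') → ∅
[9] propose(0,'x') → ∅
[10] deliver 1→2 → ∅
[11] deliver 3→2 → ∅
[12] deliver 4→2 → N2(back v1 [-])
[13] propose(2,'r') → ∅
[14] deliver 2→3 → ∅
[15] deliver 3→2 → ∅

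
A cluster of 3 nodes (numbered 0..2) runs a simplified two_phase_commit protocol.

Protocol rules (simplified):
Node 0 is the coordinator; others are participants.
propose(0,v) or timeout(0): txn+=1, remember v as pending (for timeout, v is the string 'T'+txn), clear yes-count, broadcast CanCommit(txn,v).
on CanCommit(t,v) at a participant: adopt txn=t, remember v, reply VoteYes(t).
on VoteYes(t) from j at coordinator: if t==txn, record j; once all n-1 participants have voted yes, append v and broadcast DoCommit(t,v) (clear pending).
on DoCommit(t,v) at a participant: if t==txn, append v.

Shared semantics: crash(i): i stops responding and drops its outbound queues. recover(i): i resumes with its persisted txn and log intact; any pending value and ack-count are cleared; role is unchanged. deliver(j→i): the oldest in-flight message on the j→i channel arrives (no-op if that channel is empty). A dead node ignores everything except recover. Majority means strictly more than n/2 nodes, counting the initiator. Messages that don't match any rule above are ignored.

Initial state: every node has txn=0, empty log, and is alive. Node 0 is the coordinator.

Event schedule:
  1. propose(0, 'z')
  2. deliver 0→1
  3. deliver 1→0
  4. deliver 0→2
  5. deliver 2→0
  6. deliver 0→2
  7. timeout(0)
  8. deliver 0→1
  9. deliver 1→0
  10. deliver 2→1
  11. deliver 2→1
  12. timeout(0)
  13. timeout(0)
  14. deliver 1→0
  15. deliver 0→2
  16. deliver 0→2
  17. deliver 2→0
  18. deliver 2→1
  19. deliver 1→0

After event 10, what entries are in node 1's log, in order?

[1] propose(0,'z') → N0(coor t1 [-])
[2] deliver 0→1 → N1(part t1 [-])
[3] deliver 1→0 → ∅
[4] deliver 0→2 → N2(part t1 [-])
[5] deliver 2→0 → N0(coor t1 [z])
[6] deliver 0→2 → N2(part t1 [z])
[7] timeout(0) → N0(coor t2 [z])
[8] deliver 0→1 → N1(part t1 [z])
[9] deliver 1→0 → ∅
[10] deliver 2→1 → ∅

z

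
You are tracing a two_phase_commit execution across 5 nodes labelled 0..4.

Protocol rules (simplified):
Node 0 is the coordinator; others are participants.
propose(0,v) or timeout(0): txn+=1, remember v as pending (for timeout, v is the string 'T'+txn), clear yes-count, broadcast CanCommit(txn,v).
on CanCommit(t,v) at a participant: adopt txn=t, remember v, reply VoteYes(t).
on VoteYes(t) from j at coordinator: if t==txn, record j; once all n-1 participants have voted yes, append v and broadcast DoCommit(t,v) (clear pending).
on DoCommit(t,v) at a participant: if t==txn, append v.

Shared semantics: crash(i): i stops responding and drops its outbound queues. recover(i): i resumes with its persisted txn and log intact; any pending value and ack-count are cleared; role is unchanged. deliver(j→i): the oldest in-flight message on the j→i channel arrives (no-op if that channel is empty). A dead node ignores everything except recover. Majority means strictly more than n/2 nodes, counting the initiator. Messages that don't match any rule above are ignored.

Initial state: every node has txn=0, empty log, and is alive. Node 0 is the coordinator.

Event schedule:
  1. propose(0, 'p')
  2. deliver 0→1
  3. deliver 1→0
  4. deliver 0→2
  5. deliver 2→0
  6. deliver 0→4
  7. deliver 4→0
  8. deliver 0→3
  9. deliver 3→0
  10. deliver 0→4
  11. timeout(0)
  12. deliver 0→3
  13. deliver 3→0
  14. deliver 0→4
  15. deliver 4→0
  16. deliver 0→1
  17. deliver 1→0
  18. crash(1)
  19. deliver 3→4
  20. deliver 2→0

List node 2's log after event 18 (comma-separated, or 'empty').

[1] propose(0,'p') → N0(coor t1 [-])
[2] deliver 0→1 → N1(part t1 [-])
[3] deliver 1→0 → ∅
[4] deliver 0→2 → N2(part t1 [-])
[5] deliver 2→0 → ∅
[6] deliver 0→4 → N4(part t1 [-])
[7] deliver 4→0 → ∅
[8] deliver 0→3 → N3(part t1 [-])
[9] deliver 3→0 → N0(coor t1 [p])
[10] deliver 0→4 → N4(part t1 [p])
[11] timeout(0) → N0(coor t2 [p])
[12] deliver 0→3 → N3(part t1 [p])
[13] deliver 3→0 → ∅
[14] deliver 0→4 → N4(part t2 [p])
[15] deliver 4→0 → ∅
[16] deliver 0→1 → N1(part t1 [p])
[17] deliver 1→0 → ∅
[18] crash(1) → N1(✗part t1 [p])

empty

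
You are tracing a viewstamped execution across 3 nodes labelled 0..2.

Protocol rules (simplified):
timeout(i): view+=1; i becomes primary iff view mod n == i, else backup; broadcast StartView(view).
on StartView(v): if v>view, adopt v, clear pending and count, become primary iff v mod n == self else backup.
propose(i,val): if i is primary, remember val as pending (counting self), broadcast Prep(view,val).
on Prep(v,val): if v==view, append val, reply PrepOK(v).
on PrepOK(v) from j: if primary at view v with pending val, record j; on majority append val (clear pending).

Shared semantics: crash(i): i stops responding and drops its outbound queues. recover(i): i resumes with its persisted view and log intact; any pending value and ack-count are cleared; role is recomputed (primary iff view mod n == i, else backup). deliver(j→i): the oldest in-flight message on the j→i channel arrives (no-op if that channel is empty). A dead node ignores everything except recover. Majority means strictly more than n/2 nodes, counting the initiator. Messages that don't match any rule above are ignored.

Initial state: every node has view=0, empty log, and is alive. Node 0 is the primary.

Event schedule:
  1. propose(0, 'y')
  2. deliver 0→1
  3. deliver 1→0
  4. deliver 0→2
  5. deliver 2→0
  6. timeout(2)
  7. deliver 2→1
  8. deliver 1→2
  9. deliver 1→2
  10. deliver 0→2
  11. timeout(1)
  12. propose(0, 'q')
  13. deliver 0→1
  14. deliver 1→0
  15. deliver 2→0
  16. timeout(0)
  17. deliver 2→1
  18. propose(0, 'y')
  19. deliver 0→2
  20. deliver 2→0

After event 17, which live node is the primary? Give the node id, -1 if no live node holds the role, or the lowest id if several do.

step 1 propose(0,'y'): —
step 2 deliver 0→1: 1={back,v=0,log=y}
step 3 deliver 1→0: 0={prim,v=0,log=y}
step 4 deliver 0→2: 2={back,v=0,log=y}
step 5 deliver 2→0: —
step 6 timeout(2): 2={back,v=1,log=y}
step 7 deliver 2→1: 1={prim,v=1,log=y}
step 8 deliver 1→2: —
step 9 deliver 1→2: —
step 10 deliver 0→2: —
step 11 timeout(1): 1={back,v=2,log=y}
step 12 propose(0,'q'): —
step 13 deliver 0→1: —
step 14 deliver 1→0: 0={back,v=2,log=y}
step 15 deliver 2→0: —
step 16 timeout(0): 0={prim,v=3,log=y}
step 17 deliver 2→1: —

0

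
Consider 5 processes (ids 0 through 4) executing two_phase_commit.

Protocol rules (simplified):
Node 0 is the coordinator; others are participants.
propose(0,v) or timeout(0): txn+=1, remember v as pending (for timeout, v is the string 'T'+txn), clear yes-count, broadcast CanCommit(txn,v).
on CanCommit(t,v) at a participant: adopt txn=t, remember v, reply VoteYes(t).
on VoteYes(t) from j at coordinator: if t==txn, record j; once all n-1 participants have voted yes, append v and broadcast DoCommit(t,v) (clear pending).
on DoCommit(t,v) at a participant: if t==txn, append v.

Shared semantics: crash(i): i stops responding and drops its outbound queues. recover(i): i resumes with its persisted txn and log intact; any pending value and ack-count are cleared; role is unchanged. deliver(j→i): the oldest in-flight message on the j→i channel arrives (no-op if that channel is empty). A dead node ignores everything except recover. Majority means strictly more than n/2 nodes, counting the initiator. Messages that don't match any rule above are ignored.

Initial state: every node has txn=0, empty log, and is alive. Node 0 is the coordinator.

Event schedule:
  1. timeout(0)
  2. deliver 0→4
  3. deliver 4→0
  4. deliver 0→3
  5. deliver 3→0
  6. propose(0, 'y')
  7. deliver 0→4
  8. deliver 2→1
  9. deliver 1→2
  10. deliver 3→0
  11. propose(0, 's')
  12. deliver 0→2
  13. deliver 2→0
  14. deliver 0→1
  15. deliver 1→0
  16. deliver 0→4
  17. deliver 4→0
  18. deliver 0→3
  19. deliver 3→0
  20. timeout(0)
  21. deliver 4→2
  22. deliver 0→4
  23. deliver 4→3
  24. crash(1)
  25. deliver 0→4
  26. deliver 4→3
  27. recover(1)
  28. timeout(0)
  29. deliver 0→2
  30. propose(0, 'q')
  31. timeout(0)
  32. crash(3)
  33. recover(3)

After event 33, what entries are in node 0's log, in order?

empty

after 1 — timeout(0): n0:coor/t1/[-]
after 2 — deliver 0→4: n4:part/t1/[-]
after 3 — deliver 4→0: ·
after 4 — deliver 0→3: n3:part/t1/[-]
after 5 — deliver 3→0: ·
after 6 — propose(0,'y'): n0:coor/t2/[-]
after 7 — deliver 0→4: n4:part/t2/[-]
after 8 — deliver 2→1: ·
after 9 — deliver 1→2: ·
after 10 — deliver 3→0: ·
after 11 — propose(0,'s'): n0:coor/t3/[-]
after 12 — deliver 0→2: n2:part/t1/[-]
after 13 — deliver 2→0: ·
after 14 — deliver 0→1: n1:part/t1/[-]
after 15 — deliver 1→0: ·
after 16 — deliver 0→4: n4:part/t3/[-]
after 17 — deliver 4→0: ·
after 18 — deliver 0→3: n3:part/t2/[-]
after 19 — deliver 3→0: ·
after 20 — timeout(0): n0:coor/t4/[-]
after 21 — deliver 4→2: ·
after 22 — deliver 0→4: n4:part/t4/[-]
after 23 — deliver 4→3: ·
after 24 — crash(1): n1:✗part/t1/[-]
after 25 — deliver 0→4: ·
after 26 — deliver 4→3: ·
after 27 — recover(1): n1:part/t1/[-]
after 28 — timeout(0): n0:coor/t5/[-]
after 29 — deliver 0→2: n2:part/t2/[-]
after 30 — propose(0,'q'): n0:coor/t6/[-]
after 31 — timeout(0): n0:coor/t7/[-]
after 32 — crash(3): n3:✗part/t2/[-]
after 33 — recover(3): n3:part/t2/[-]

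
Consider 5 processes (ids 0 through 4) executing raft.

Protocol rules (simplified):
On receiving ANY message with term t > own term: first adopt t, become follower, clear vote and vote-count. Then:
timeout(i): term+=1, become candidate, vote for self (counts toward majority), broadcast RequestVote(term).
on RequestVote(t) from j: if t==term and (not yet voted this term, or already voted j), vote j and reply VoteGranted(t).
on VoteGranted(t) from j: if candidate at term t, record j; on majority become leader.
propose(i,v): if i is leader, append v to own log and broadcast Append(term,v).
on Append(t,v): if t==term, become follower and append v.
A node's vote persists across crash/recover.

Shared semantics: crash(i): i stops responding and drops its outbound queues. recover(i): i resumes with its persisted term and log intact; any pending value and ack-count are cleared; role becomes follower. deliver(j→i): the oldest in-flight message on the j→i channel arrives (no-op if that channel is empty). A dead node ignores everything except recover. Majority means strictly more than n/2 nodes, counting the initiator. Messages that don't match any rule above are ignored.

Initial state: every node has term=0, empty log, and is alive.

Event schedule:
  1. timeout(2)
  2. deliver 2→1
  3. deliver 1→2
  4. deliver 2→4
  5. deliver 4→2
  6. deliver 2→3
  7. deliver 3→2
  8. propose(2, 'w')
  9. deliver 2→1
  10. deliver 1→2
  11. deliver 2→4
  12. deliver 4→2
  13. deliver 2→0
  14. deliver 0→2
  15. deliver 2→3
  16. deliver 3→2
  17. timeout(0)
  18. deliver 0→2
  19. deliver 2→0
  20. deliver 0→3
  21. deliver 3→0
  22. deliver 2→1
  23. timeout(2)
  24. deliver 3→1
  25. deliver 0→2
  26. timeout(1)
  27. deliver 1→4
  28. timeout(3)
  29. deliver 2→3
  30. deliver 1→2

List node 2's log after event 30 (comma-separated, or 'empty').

w

step 1 timeout(2): 2={cand,t=1,log=-}
step 2 deliver 2→1: 1={foll,t=1,log=-}
step 3 deliver 1→2: —
step 4 deliver 2→4: 4={foll,t=1,log=-}
step 5 deliver 4→2: 2={lead,t=1,log=-}
step 6 deliver 2→3: 3={foll,t=1,log=-}
step 7 deliver 3→2: —
step 8 propose(2,'w'): 2={lead,t=1,log=w}
step 9 deliver 2→1: 1={foll,t=1,log=w}
step 10 deliver 1→2: —
step 11 deliver 2→4: 4={foll,t=1,log=w}
step 12 deliver 4→2: —
step 13 deliver 2→0: 0={foll,t=1,log=-}
step 14 deliver 0→2: —
step 15 deliver 2→3: 3={foll,t=1,log=w}
step 16 deliver 3→2: —
step 17 timeout(0): 0={cand,t=2,log=-}
step 18 deliver 0→2: 2={foll,t=2,log=w}
step 19 deliver 2→0: —
step 20 deliver 0→3: 3={foll,t=2,log=w}
step 21 deliver 3→0: —
step 22 deliver 2→1: —
step 23 timeout(2): 2={cand,t=3,log=w}
step 24 deliver 3→1: —
step 25 deliver 0→2: —
step 26 timeout(1): 1={cand,t=2,log=w}
step 27 deliver 1→4: 4={foll,t=2,log=w}
step 28 timeout(3): 3={cand,t=3,log=w}
step 29 deliver 2→3: —
step 30 deliver 1→2: —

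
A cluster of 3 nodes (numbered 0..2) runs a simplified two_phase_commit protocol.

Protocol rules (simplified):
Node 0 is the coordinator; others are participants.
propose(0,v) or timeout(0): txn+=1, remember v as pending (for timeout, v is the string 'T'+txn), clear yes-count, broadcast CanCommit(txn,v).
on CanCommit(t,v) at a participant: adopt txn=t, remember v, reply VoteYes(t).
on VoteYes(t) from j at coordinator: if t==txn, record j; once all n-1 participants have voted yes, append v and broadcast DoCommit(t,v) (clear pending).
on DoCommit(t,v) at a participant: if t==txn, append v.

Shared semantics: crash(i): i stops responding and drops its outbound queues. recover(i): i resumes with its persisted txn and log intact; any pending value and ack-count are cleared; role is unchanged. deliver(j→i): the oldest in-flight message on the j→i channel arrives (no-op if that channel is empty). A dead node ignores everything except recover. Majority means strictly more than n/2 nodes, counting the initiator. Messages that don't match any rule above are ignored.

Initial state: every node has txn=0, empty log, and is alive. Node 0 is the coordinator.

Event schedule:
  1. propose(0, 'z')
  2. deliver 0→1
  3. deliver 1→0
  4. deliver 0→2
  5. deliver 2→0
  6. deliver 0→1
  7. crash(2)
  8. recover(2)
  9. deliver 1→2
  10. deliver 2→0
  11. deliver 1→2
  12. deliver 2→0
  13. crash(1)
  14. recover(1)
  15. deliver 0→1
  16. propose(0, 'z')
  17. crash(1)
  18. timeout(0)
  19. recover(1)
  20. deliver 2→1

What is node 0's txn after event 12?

step 1 propose(0,'z'): 0={coor,t=1,log=-}
step 2 deliver 0→1: 1={part,t=1,log=-}
step 3 deliver 1→0: —
step 4 deliver 0→2: 2={part,t=1,log=-}
step 5 deliver 2→0: 0={coor,t=1,log=z}
step 6 deliver 0→1: 1={part,t=1,log=z}
step 7 crash(2): 2={✗part,t=1,log=-}
step 8 recover(2): 2={part,t=1,log=-}
step 9 deliver 1→2: —
step 10 deliver 2→0: —
step 11 deliver 1→2: —
step 12 deliver 2→0: —

1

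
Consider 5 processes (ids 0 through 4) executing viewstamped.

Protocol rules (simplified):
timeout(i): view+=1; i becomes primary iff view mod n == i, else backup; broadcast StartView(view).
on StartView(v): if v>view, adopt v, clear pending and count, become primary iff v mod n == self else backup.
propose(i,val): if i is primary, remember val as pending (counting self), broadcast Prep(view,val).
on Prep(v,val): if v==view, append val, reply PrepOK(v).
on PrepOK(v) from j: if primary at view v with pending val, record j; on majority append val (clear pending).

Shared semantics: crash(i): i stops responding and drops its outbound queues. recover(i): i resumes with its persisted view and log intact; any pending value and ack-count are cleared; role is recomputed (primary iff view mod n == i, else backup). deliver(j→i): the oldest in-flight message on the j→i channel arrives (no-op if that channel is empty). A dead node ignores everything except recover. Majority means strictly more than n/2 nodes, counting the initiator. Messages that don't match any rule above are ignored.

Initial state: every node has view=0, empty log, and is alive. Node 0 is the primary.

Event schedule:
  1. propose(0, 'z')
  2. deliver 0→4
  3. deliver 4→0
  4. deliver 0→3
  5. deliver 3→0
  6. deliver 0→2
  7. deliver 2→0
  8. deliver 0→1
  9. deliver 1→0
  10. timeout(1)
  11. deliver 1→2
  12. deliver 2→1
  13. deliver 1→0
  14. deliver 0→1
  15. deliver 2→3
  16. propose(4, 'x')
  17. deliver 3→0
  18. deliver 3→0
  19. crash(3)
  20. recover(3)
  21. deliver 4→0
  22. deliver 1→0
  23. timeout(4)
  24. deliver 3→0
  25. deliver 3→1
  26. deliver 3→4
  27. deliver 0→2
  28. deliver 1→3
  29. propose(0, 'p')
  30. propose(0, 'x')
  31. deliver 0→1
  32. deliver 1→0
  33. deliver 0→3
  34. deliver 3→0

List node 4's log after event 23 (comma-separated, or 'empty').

e1 propose(0,'z'): ·
e2 deliver 0→4: 4[back,v=0,z]
e3 deliver 4→0: ·
e4 deliver 0→3: 3[back,v=0,z]
e5 deliver 3→0: 0[prim,v=0,z]
e6 deliver 0→2: 2[back,v=0,z]
e7 deliver 2→0: ·
e8 deliver 0→1: 1[back,v=0,z]
e9 deliver 1→0: ·
e10 timeout(1): 1[prim,v=1,z]
e11 deliver 1→2: 2[back,v=1,z]
e12 deliver 2→1: ·
e13 deliver 1→0: 0[back,v=1,z]
e14 deliver 0→1: ·
e15 deliver 2→3: ·
e16 propose(4,'x'): ·
e17 deliver 3→0: ·
e18 deliver 3→0: ·
e19 crash(3): 3[✗back,v=0,z]
e20 recover(3): 3[back,v=0,z]
e21 deliver 4→0: ·
e22 deliver 1→0: ·
e23 timeout(4): 4[back,v=1,z]

z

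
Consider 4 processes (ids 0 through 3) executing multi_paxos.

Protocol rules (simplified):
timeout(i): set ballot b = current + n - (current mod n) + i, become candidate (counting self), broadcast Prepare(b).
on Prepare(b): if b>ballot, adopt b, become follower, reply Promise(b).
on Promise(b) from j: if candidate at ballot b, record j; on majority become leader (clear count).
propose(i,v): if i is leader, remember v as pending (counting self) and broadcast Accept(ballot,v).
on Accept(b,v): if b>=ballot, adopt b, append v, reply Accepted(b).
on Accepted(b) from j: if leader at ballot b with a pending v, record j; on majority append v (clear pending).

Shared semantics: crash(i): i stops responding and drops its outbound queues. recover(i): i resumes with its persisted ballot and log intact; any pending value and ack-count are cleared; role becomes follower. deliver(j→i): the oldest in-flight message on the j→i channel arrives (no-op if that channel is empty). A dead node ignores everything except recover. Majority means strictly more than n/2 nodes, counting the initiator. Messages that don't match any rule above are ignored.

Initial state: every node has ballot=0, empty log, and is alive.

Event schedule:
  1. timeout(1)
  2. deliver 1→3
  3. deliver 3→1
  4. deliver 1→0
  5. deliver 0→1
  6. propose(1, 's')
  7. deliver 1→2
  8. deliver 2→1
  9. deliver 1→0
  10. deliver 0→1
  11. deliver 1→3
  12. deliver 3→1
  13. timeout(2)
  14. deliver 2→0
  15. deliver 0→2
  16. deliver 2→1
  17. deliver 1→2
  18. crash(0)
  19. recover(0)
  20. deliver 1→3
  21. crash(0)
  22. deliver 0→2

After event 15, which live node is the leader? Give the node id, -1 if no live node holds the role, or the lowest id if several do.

1

[1] timeout(1) → N1(cand b5 [-])
[2] deliver 1→3 → N3(foll b5 [-])
[3] deliver 3→1 → ∅
[4] deliver 1→0 → N0(foll b5 [-])
[5] deliver 0→1 → N1(lead b5 [-])
[6] propose(1,'s') → ∅
[7] deliver 1→2 → N2(foll b5 [-])
[8] deliver 2→1 → ∅
[9] deliver 1→0 → N0(foll b5 [s])
[10] deliver 0→1 → ∅
[11] deliver 1→3 → N3(foll b5 [s])
[12] deliver 3→1 → N1(lead b5 [s])
[13] timeout(2) → N2(cand b10 [-])
[14] deliver 2→0 → N0(foll b10 [s])
[15] deliver 0→2 → ∅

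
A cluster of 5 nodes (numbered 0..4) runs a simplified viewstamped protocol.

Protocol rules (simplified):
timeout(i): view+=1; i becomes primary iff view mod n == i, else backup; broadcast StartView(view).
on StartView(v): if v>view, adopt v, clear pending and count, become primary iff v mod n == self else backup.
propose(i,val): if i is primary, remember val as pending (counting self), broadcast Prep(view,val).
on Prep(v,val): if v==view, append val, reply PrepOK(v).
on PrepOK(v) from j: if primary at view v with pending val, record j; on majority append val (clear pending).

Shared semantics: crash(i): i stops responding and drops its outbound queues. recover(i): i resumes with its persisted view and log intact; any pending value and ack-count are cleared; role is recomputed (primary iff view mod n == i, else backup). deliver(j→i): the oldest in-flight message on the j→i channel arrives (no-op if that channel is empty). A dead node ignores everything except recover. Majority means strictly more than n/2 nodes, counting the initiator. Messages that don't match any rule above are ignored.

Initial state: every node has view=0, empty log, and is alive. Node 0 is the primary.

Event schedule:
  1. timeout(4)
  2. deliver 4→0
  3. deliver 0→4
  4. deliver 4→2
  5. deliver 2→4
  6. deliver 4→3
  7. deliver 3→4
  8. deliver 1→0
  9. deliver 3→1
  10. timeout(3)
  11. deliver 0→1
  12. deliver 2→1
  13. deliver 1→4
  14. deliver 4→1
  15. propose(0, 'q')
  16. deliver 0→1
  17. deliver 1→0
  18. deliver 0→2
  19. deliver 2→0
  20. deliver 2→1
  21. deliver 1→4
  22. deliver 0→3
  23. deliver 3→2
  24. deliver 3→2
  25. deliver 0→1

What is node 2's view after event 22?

1

after 1 — timeout(4): n4:back/v1/[-]
after 2 — deliver 4→0: n0:back/v1/[-]
after 3 — deliver 0→4: ·
after 4 — deliver 4→2: n2:back/v1/[-]
after 5 — deliver 2→4: ·
after 6 — deliver 4→3: n3:back/v1/[-]
after 7 — deliver 3→4: ·
after 8 — deliver 1→0: ·
after 9 — deliver 3→1: ·
after 10 — timeout(3): n3:back/v2/[-]
after 11 — deliver 0→1: ·
after 12 — deliver 2→1: ·
after 13 — deliver 1→4: ·
after 14 — deliver 4→1: n1:prim/v1/[-]
after 15 — propose(0,'q'): ·
after 16 — deliver 0→1: ·
after 17 — deliver 1→0: ·
after 18 — deliver 0→2: ·
after 19 — deliver 2→0: ·
after 20 — deliver 2→1: ·
after 21 — deliver 1→4: ·
after 22 — deliver 0→3: ·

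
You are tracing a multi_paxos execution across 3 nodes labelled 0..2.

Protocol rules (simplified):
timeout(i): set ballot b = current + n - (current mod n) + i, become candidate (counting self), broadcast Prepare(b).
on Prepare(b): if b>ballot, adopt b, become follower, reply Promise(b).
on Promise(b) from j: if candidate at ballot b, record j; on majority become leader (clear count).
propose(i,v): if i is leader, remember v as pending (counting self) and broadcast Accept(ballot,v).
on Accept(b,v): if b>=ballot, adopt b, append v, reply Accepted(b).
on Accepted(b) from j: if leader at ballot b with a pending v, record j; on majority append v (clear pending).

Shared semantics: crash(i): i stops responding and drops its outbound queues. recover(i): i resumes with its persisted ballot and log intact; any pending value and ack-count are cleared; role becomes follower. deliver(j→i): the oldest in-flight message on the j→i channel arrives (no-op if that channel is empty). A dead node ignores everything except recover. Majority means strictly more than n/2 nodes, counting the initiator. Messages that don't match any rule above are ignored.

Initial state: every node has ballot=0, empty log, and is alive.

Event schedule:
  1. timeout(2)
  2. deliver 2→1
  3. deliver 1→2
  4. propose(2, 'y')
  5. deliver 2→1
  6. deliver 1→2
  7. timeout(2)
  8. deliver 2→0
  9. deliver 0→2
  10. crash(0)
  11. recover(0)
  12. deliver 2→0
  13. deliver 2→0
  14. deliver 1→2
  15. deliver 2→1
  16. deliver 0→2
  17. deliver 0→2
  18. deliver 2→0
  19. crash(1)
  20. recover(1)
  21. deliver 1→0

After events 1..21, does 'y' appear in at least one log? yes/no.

yes

e1 timeout(2): 2[cand,b=5,-]
e2 deliver 2→1: 1[foll,b=5,-]
e3 deliver 1→2: 2[lead,b=5,-]
e4 propose(2,'y'): ·
e5 deliver 2→1: 1[foll,b=5,y]
e6 deliver 1→2: 2[lead,b=5,y]
e7 timeout(2): 2[cand,b=8,y]
e8 deliver 2→0: 0[foll,b=5,-]
e9 deliver 0→2: ·
e10 crash(0): 0[✗foll,b=5,-]
e11 recover(0): 0[foll,b=5,-]
e12 deliver 2→0: 0[foll,b=5,y]
e13 deliver 2→0: 0[foll,b=8,y]
e14 deliver 1→2: ·
e15 deliver 2→1: 1[foll,b=8,y]
e16 deliver 0→2: ·
e17 deliver 0→2: 2[lead,b=8,y]
e18 deliver 2→0: ·
e19 crash(1): 1[✗foll,b=8,y]
e20 recover(1): 1[foll,b=8,y]
e21 deliver 1→0: ·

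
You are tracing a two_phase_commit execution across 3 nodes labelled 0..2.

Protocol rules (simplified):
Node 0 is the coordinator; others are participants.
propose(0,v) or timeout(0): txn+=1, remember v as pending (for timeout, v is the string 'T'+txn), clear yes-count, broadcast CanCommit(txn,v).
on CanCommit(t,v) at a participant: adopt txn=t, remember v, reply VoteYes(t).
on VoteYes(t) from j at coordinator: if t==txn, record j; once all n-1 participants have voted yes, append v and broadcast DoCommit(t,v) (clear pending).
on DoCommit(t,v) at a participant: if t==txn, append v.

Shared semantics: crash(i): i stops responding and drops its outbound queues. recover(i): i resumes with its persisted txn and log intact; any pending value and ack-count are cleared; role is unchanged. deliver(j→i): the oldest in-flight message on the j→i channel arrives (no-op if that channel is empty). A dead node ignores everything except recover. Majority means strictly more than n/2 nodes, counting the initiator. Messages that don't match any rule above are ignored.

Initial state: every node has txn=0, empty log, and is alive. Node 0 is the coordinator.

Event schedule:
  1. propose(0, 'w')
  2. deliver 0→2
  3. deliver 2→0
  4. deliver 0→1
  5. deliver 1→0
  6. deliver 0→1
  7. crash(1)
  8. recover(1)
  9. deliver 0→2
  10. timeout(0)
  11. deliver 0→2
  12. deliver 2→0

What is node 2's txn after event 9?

1

step 1 propose(0,'w'): 0={coor,t=1,log=-}
step 2 deliver 0→2: 2={part,t=1,log=-}
step 3 deliver 2→0: —
step 4 deliver 0→1: 1={part,t=1,log=-}
step 5 deliver 1→0: 0={coor,t=1,log=w}
step 6 deliver 0→1: 1={part,t=1,log=w}
step 7 crash(1): 1={✗part,t=1,log=w}
step 8 recover(1): 1={part,t=1,log=w}
step 9 deliver 0→2: 2={part,t=1,log=w}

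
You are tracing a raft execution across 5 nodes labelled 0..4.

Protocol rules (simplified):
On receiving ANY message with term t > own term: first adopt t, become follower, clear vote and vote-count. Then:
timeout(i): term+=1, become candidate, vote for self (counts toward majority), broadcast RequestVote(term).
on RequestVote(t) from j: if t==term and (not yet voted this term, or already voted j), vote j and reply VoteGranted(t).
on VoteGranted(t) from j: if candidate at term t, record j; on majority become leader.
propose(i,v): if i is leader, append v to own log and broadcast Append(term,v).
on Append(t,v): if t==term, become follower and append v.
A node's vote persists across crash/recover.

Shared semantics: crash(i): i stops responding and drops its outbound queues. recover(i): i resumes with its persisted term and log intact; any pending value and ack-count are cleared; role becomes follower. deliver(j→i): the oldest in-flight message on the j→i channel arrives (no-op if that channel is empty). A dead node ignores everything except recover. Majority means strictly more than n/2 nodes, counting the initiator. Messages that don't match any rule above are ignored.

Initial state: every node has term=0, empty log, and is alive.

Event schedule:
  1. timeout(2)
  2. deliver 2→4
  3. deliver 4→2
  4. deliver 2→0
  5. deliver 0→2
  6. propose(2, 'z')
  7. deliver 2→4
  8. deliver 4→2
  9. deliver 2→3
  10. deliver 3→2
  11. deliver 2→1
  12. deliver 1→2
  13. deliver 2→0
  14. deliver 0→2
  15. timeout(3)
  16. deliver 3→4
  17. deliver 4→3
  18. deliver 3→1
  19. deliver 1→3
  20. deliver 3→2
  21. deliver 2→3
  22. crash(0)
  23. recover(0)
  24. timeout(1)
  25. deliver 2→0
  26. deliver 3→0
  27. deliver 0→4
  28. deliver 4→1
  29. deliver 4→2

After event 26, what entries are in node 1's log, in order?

step 1 timeout(2): 2={cand,t=1,log=-}
step 2 deliver 2→4: 4={foll,t=1,log=-}
step 3 deliver 4→2: —
step 4 deliver 2→0: 0={foll,t=1,log=-}
step 5 deliver 0→2: 2={lead,t=1,log=-}
step 6 propose(2,'z'): 2={lead,t=1,log=z}
step 7 deliver 2→4: 4={foll,t=1,log=z}
step 8 deliver 4→2: —
step 9 deliver 2→3: 3={foll,t=1,log=-}
step 10 deliver 3→2: —
step 11 deliver 2→1: 1={foll,t=1,log=-}
step 12 deliver 1→2: —
step 13 deliver 2→0: 0={foll,t=1,log=z}
step 14 deliver 0→2: —
step 15 timeout(3): 3={cand,t=2,log=-}
step 16 deliver 3→4: 4={foll,t=2,log=z}
step 17 deliver 4→3: —
step 18 deliver 3→1: 1={foll,t=2,log=-}
step 19 deliver 1→3: 3={lead,t=2,log=-}
step 20 deliver 3→2: 2={foll,t=2,log=z}
step 21 deliver 2→3: —
step 22 crash(0): 0={✗foll,t=1,log=z}
step 23 recover(0): 0={foll,t=1,log=z}
step 24 timeout(1): 1={cand,t=3,log=-}
step 25 deliver 2→0: —
step 26 deliver 3→0: 0={foll,t=2,log=z}

empty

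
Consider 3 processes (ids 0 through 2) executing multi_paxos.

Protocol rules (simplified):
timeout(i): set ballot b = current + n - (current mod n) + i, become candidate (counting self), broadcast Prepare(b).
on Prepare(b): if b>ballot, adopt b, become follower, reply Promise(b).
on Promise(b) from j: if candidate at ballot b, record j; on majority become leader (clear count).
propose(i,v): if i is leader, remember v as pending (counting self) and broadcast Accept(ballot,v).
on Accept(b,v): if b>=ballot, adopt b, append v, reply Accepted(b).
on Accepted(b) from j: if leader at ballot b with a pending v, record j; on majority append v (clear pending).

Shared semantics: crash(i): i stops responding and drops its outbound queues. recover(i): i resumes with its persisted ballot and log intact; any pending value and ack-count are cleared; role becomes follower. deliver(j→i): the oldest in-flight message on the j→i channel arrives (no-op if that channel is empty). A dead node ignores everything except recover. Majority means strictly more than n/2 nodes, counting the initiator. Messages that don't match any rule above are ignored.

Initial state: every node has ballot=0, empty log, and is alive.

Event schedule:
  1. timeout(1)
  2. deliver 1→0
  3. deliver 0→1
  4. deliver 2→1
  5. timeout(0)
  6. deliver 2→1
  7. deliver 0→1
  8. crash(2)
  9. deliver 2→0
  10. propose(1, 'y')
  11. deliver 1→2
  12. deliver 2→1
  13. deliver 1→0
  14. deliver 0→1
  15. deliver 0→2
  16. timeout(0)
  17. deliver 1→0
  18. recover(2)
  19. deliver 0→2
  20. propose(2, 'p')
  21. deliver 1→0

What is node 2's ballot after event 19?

6

after 1 — timeout(1): n1:cand/b4/[-]
after 2 — deliver 1→0: n0:foll/b4/[-]
after 3 — deliver 0→1: n1:lead/b4/[-]
after 4 — deliver 2→1: ·
after 5 — timeout(0): n0:cand/b6/[-]
after 6 — deliver 2→1: ·
after 7 — deliver 0→1: n1:foll/b6/[-]
after 8 — crash(2): n2:✗foll/b0/[-]
after 9 — deliver 2→0: ·
after 10 — propose(1,'y'): ·
after 11 — deliver 1→2: ·
after 12 — deliver 2→1: ·
after 13 — deliver 1→0: n0:lead/b6/[-]
after 14 — deliver 0→1: ·
after 15 — deliver 0→2: ·
after 16 — timeout(0): n0:cand/b9/[-]
after 17 — deliver 1→0: ·
after 18 — recover(2): n2:foll/b0/[-]
after 19 — deliver 0→2: n2:foll/b6/[-]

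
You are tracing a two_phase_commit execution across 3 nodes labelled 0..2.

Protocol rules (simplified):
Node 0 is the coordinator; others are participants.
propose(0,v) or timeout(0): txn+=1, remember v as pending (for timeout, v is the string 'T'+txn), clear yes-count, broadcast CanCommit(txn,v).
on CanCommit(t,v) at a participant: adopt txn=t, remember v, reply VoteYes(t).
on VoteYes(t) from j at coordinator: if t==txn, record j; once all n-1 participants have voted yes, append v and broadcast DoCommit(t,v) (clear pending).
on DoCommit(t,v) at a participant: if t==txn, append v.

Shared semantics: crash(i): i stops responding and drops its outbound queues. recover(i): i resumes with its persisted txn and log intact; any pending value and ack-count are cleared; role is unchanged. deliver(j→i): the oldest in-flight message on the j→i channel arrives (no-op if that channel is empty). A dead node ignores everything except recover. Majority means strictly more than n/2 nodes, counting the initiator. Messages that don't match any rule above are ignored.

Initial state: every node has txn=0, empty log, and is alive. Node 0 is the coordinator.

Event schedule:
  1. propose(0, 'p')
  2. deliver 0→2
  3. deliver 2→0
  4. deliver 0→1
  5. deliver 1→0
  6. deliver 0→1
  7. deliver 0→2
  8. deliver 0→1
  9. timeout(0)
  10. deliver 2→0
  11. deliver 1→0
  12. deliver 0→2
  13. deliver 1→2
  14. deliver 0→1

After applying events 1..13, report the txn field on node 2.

step 1 propose(0,'p'): 0={coor,t=1,log=-}
step 2 deliver 0→2: 2={part,t=1,log=-}
step 3 deliver 2→0: —
step 4 deliver 0→1: 1={part,t=1,log=-}
step 5 deliver 1→0: 0={coor,t=1,log=p}
step 6 deliver 0→1: 1={part,t=1,log=p}
step 7 deliver 0→2: 2={part,t=1,log=p}
step 8 deliver 0→1: —
step 9 timeout(0): 0={coor,t=2,log=p}
step 10 deliver 2→0: —
step 11 deliver 1→0: —
step 12 deliver 0→2: 2={part,t=2,log=p}
step 13 deliver 1→2: —

2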